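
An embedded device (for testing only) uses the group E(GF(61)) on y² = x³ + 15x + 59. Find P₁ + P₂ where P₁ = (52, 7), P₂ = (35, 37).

(52, 7) + (35, 37). λ = (37 - 7)/(35 - 52) ≡ 30/44 mod 61. 44⁻¹ ≡ 43 (mod 61), so λ ≡ 9.
  x = λ² - 52 - 35 = 81 - 87 ≡ 55; y = λ·(52 - 55) - 7 ≡ 27. → (55, 27)

(55, 27)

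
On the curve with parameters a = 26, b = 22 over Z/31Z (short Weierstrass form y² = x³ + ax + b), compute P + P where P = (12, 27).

(16, 16)

tangent at (12, 27): λ = (3·12² + 26)/(2·27) ≡ 24/23. 23⁻¹ ≡ 27 (mod 31), so λ ≡ 24·27 ≡ 28.
  x = λ² - 12 - 12 = 784 - 24 ≡ 16; y = λ·(12 - 16) - 27 ≡ 16. → (16, 16)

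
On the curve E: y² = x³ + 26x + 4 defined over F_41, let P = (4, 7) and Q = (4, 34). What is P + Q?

The two points share x = 4 and their y-coordinates satisfy 7 + 34 ≡ 0 (mod 41), so they are inverses. Their sum is 𝒪.

O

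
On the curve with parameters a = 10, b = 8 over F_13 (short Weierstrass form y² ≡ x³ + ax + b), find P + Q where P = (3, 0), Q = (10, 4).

(3, 0) + (10, 4). λ = (4 - 0)/(10 - 3) ≡ 4/7 mod 13. 7⁻¹ ≡ 2 (mod 13), so λ ≡ 8.
  x = λ² - 3 - 10 = 64 - 13 ≡ 12; y = λ·(3 - 12) - 0 ≡ 6. → (12, 6)

(12, 6)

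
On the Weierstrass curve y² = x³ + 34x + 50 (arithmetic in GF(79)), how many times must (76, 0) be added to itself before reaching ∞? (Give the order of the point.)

2P: (76, 0) + (76, 0): same x and y₁ ≡ -y₂, so the sum is ∞.
2P = ∞, so the order is 2.

2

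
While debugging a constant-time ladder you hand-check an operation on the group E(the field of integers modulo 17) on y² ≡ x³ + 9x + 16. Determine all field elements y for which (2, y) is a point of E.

5, 12

x³ + 9x + 16 = 42 ≡ 8 (mod 17).
Square roots of 8 mod 17: 5 and 12 (since 5² = 25 ≡ 8).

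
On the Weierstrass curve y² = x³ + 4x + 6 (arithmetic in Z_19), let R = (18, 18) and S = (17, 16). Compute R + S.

(7, 4)

(18, 18) + (17, 16). λ = (16 - 18)/(17 - 18) ≡ 17/18 mod 19. 18⁻¹ ≡ 18 (mod 19) since 18·18 = 324 ≡ 1, so λ ≡ 2.
  x = λ² - 18 - 17 = 4 - 35 ≡ 7; y = λ·(18 - 7) - 18 ≡ 4. → (7, 4)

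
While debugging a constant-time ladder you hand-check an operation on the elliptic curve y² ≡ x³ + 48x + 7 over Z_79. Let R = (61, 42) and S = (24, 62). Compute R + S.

(61, 42) + (24, 62). λ = (62 - 42)/(24 - 61) ≡ 20/42 mod 79. 42⁻¹ ≡ 32 (mod 79), so λ ≡ 8.
  x = λ² - 61 - 24 = 64 - 85 ≡ 58; y = λ·(61 - 58) - 42 ≡ 61. → (58, 61)

(58, 61)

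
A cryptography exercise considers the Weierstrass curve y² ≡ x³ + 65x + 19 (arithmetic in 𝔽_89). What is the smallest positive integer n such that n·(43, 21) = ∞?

5

2P: tangent at (43, 21): λ = (3·43² + 65)/(2·21) ≡ 5/42. 42⁻¹ ≡ 53 (mod 89), so λ ≡ 5·53 ≡ 87.
  x = λ² - 43 - 43 = 7569 - 86 ≡ 7; y = λ·(43 - 7) - 21 ≡ 85. → (7, 85)
3P: (7, 85) + (43, 21). λ = (21 - 85)/(43 - 7) ≡ 25/36 mod 89. 36⁻¹ ≡ 47 (mod 89) since 36·47 = 1692 ≡ 1, so λ ≡ 18.
  x = λ² - 7 - 43 = 324 - 50 ≡ 7; y = λ·(7 - 7) - 85 ≡ 4. → (7, 4)
4P: (7, 4) + (43, 21). λ = (21 - 4)/(43 - 7) ≡ 17/36 mod 89. 36⁻¹ ≡ 47 (mod 89) since 36·47 = 1692 ≡ 1, so λ ≡ 87.
  x = λ² - 7 - 43 = 7569 - 50 ≡ 43; y = λ·(7 - 43) - 4 ≡ 68. → (43, 68)
5P: (43, 68) + (43, 21): same x and y₁ ≡ -y₂, so the sum is ∞.
5P = ∞, so the order is 5.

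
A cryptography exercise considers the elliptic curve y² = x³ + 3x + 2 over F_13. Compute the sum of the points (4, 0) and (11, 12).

(4, 0) + (11, 12). λ = (12 - 0)/(11 - 4) ≡ 12/7 mod 13. 7⁻¹ ≡ 2 (mod 13), so λ ≡ 11.
  x = λ² - 4 - 11 = 121 - 15 ≡ 2; y = λ·(4 - 2) - 0 ≡ 9. → (2, 9)

(2, 9)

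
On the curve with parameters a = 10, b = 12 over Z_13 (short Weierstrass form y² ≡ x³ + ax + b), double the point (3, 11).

(4, 8)

tangent at (3, 11): λ = (3·3² + 10)/(2·11) ≡ 11/9. 9⁻¹ ≡ 3 (mod 13), so λ ≡ 11·3 ≡ 7.
  x = λ² - 3 - 3 = 49 - 6 ≡ 4; y = λ·(3 - 4) - 11 ≡ 8. → (4, 8)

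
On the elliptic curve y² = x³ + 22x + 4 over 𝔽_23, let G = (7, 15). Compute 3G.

(13, 16)

Repeated addition: build up to 3G.
2G: tangent at (7, 15): λ = (3·7² + 22)/(2·15) ≡ 8/7. 7⁻¹ ≡ 10 (mod 23) since 7·10 = 70 ≡ 1, so λ ≡ 8·10 ≡ 11.
  x = λ² - 7 - 7 = 121 - 14 ≡ 15; y = λ·(7 - 15) - 15 ≡ 12. → (15, 12)
3G: (15, 12) + (7, 15). λ = (15 - 12)/(7 - 15) ≡ 3/15 mod 23. 15⁻¹ ≡ 20 (mod 23) since 15·20 = 300 ≡ 1, so λ ≡ 14.
  x = λ² - 15 - 7 = 196 - 22 ≡ 13; y = λ·(15 - 13) - 12 ≡ 16. → (13, 16)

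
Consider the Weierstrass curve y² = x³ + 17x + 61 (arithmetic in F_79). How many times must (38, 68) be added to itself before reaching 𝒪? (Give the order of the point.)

10

2P: tangent at (38, 68): λ = (3·38² + 17)/(2·68) ≡ 4/57. 57⁻¹ ≡ 61 (mod 79), so λ ≡ 4·61 ≡ 7.
  x = λ² - 38 - 38 = 49 - 76 ≡ 52; y = λ·(38 - 52) - 68 ≡ 71. → (52, 71)
3P: (52, 71) + (38, 68). λ = (68 - 71)/(38 - 52) ≡ 76/65 mod 79. 65⁻¹ ≡ 62 (mod 79), so λ ≡ 51.
  x = λ² - 52 - 38 = 2601 - 90 ≡ 62; y = λ·(52 - 62) - 71 ≡ 51. → (62, 51)
4P: (62, 51) + (38, 68). λ = (68 - 51)/(38 - 62) ≡ 17/55 mod 79. 55⁻¹ ≡ 23 (mod 79), so λ ≡ 75.
  x = λ² - 62 - 38 = 5625 - 100 ≡ 74; y = λ·(62 - 74) - 51 ≡ 76. → (74, 76)
5P: (74, 76) + (38, 68). λ = (68 - 76)/(38 - 74) ≡ 71/43 mod 79. 43⁻¹ ≡ 68 (mod 79), so λ ≡ 9.
  x = λ² - 74 - 38 = 81 - 112 ≡ 48; y = λ·(74 - 48) - 76 ≡ 0. → (48, 0)
6P: (48, 0) + (38, 68). λ = (68 - 0)/(38 - 48) ≡ 68/69 mod 79. 69⁻¹ ≡ 71 (mod 79), so λ ≡ 9.
  x = λ² - 48 - 38 = 81 - 86 ≡ 74; y = λ·(48 - 74) - 0 ≡ 3. → (74, 3)
7P: (74, 3) + (38, 68). λ = (68 - 3)/(38 - 74) ≡ 65/43 mod 79. 43⁻¹ ≡ 68 (mod 79), so λ ≡ 75.
  x = λ² - 74 - 38 = 5625 - 112 ≡ 62; y = λ·(74 - 62) - 3 ≡ 28. → (62, 28)
8P: (62, 28) + (38, 68). λ = (68 - 28)/(38 - 62) ≡ 40/55 mod 79. 55⁻¹ ≡ 23 (mod 79) since 55·23 = 1265 ≡ 1, so λ ≡ 51.
  x = λ² - 62 - 38 = 2601 - 100 ≡ 52; y = λ·(62 - 52) - 28 ≡ 8. → (52, 8)
9P: (52, 8) + (38, 68). λ = (68 - 8)/(38 - 52) ≡ 60/65 mod 79. 65⁻¹ ≡ 62 (mod 79), so λ ≡ 7.
  x = λ² - 52 - 38 = 49 - 90 ≡ 38; y = λ·(52 - 38) - 8 ≡ 11. → (38, 11)
10P: (38, 11) + (38, 68): same x and y₁ ≡ -y₂, so the sum is 𝒪.
10P = 𝒪, so the order is 10.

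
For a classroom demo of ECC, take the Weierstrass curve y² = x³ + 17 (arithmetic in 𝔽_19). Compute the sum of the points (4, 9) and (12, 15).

(0, 13)

(4, 9) + (12, 15). λ = (15 - 9)/(12 - 4) ≡ 6/8 mod 19. 8⁻¹ ≡ 12 (mod 19) since 8·12 = 96 ≡ 1, so λ ≡ 15.
  x = λ² - 4 - 12 = 225 - 16 ≡ 0; y = λ·(4 - 0) - 9 ≡ 13. → (0, 13)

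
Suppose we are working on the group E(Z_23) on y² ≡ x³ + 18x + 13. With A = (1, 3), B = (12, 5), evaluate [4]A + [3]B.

First 4A:
Double-and-add on 4 = (100)₂. Start with A = (1, 3) for the leading 1-bit.
double: tangent at (1, 3): λ = (3·1² + 18)/(2·3) ≡ 21/6. 6⁻¹ ≡ 4 (mod 23), so λ ≡ 21·4 ≡ 15.
  x = λ² - 1 - 1 = 225 - 2 ≡ 16; y = λ·(1 - 16) - 3 ≡ 2. → (16, 2)
double: tangent at (16, 2): λ = (3·16² + 18)/(2·2) ≡ 4/4. 4⁻¹ ≡ 6 (mod 23), so λ ≡ 4·6 ≡ 1.
  x = λ² - 16 - 16 = 1 - 32 ≡ 15; y = λ·(16 - 15) - 2 ≡ 22. → (15, 22)
4A = (15, 22).
Next 3B:
Repeated addition: build up to 3B.
2B: tangent at (12, 5): λ = (3·12² + 18)/(2·5) ≡ 13/10. 10⁻¹ ≡ 7 (mod 23) since 10·7 = 70 ≡ 1, so λ ≡ 13·7 ≡ 22.
  x = λ² - 12 - 12 = 484 - 24 ≡ 0; y = λ·(12 - 0) - 5 ≡ 6. → (0, 6)
3B: (0, 6) + (12, 5). λ = (5 - 6)/(12 - 0) ≡ 22/12 mod 23. 12⁻¹ ≡ 2 (mod 23), so λ ≡ 21.
  x = λ² - 0 - 12 = 441 - 12 ≡ 15; y = λ·(0 - 15) - 6 ≡ 1. → (15, 1)
3B = (15, 1).
Finally 4A + 3B:
(15, 22) + (15, 1): same x and y₁ ≡ -y₂, so the sum is O.

O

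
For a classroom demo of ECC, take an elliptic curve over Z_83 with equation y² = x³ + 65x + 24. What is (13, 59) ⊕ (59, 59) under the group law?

(13, 59) + (59, 59). λ = (59 - 59)/(59 - 13) ≡ 0/46 mod 83. 46⁻¹ ≡ 74 (mod 83) since 46·74 = 3404 ≡ 1, so λ ≡ 0.
  x = λ² - 13 - 59 = 0 - 72 ≡ 11; y = λ·(13 - 11) - 59 ≡ 24. → (11, 24)

(11, 24)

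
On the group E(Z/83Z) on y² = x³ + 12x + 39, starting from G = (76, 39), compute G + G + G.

(79, 33)

Repeated addition: build up to 3G.
2G: tangent at (76, 39): λ = (3·76² + 12)/(2·39) ≡ 76/78. 78⁻¹ ≡ 33 (mod 83) since 78·33 = 2574 ≡ 1, so λ ≡ 76·33 ≡ 18.
  x = λ² - 76 - 76 = 324 - 152 ≡ 6; y = λ·(76 - 6) - 39 ≡ 59. → (6, 59)
3G: (6, 59) + (76, 39). λ = (39 - 59)/(76 - 6) ≡ 63/70 mod 83. 70⁻¹ ≡ 51 (mod 83) since 70·51 = 3570 ≡ 1, so λ ≡ 59.
  x = λ² - 6 - 76 = 3481 - 82 ≡ 79; y = λ·(6 - 79) - 59 ≡ 33. → (79, 33)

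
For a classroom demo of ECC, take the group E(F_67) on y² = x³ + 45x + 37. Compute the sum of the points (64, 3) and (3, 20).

(62, 25)

(64, 3) + (3, 20). λ = (20 - 3)/(3 - 64) ≡ 17/6 mod 67. 6⁻¹ ≡ 56 (mod 67), so λ ≡ 14.
  x = λ² - 64 - 3 = 196 - 67 ≡ 62; y = λ·(64 - 62) - 3 ≡ 25. → (62, 25)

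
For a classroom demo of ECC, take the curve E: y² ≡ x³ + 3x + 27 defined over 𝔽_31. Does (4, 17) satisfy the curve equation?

yes

y² = 17² ≡ 10; x³ + 3x + 27 = 103 ≡ 10 (mod 31). 10 = 10.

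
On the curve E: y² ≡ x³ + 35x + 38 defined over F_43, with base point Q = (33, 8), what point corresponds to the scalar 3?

(15, 38)

Repeated addition: build up to 3Q.
2Q: tangent at (33, 8): λ = (3·33² + 35)/(2·8) ≡ 34/16. 16⁻¹ ≡ 35 (mod 43), so λ ≡ 34·35 ≡ 29.
  x = λ² - 33 - 33 = 841 - 66 ≡ 1; y = λ·(33 - 1) - 8 ≡ 17. → (1, 17)
3Q: (1, 17) + (33, 8). λ = (8 - 17)/(33 - 1) ≡ 34/32 mod 43. 32⁻¹ ≡ 39 (mod 43), so λ ≡ 36.
  x = λ² - 1 - 33 = 1296 - 34 ≡ 15; y = λ·(1 - 15) - 17 ≡ 38. → (15, 38)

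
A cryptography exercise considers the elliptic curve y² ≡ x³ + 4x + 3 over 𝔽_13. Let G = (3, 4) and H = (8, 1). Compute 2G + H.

First 2G:
Repeated addition: build up to 2G.
2G: tangent at (3, 4): λ = (3·3² + 4)/(2·4) ≡ 5/8. 8⁻¹ ≡ 5 (mod 13), so λ ≡ 5·5 ≡ 12.
  x = λ² - 3 - 3 = 144 - 6 ≡ 8; y = λ·(3 - 8) - 4 ≡ 1. → (8, 1)
2G = (8, 1).
Finally 2G + H:
tangent at (8, 1): λ = (3·8² + 4)/(2·1) ≡ 1/2. 2⁻¹ ≡ 7 (mod 13) since 2·7 = 14 ≡ 1, so λ ≡ 1·7 ≡ 7.
  x = λ² - 8 - 8 = 49 - 16 ≡ 7; y = λ·(8 - 7) - 1 ≡ 6. → (7, 6)

(7, 6)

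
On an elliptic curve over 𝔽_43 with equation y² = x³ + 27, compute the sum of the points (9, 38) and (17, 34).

(9, 38) + (17, 34). λ = (34 - 38)/(17 - 9) ≡ 39/8 mod 43. 8⁻¹ ≡ 27 (mod 43), so λ ≡ 21.
  x = λ² - 9 - 17 = 441 - 26 ≡ 28; y = λ·(9 - 28) - 38 ≡ 36. → (28, 36)

(28, 36)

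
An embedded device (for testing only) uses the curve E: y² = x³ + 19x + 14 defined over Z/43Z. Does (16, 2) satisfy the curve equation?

y² = 2² ≡ 4; x³ + 19x + 14 = 4414 ≡ 28 (mod 43). 4 ≠ 28.

no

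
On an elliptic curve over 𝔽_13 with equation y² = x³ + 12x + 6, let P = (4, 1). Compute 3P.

Repeated addition: build up to 3P.
2P: tangent at (4, 1): λ = (3·4² + 12)/(2·1) ≡ 8/2. 2⁻¹ ≡ 7 (mod 13) since 2·7 = 14 ≡ 1, so λ ≡ 8·7 ≡ 4.
  x = λ² - 4 - 4 = 16 - 8 ≡ 8; y = λ·(4 - 8) - 1 ≡ 9. → (8, 9)
3P: (8, 9) + (4, 1). λ = (1 - 9)/(4 - 8) ≡ 5/9 mod 13. 9⁻¹ ≡ 3 (mod 13), so λ ≡ 2.
  x = λ² - 8 - 4 = 4 - 12 ≡ 5; y = λ·(8 - 5) - 9 ≡ 10. → (5, 10)

(5, 10)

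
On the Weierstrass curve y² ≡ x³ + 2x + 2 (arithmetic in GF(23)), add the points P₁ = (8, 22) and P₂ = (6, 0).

(8, 22) + (6, 0). λ = (0 - 22)/(6 - 8) ≡ 1/21 mod 23. 21⁻¹ ≡ 11 (mod 23) since 21·11 = 231 ≡ 1, so λ ≡ 11.
  x = λ² - 8 - 6 = 121 - 14 ≡ 15; y = λ·(8 - 15) - 22 ≡ 16. → (15, 16)

(15, 16)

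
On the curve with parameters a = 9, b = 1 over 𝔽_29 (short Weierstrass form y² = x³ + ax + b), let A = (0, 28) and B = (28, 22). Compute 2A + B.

(16, 6)

First 2A:
Repeated addition: build up to 2A.
2A: tangent at (0, 28): λ = (3·0² + 9)/(2·28) ≡ 9/27. 27⁻¹ ≡ 14 (mod 29) since 27·14 = 378 ≡ 1, so λ ≡ 9·14 ≡ 10.
  x = λ² - 0 - 0 = 100 - 0 ≡ 13; y = λ·(0 - 13) - 28 ≡ 16. → (13, 16)
2A = (13, 16).
Finally 2A + B:
(13, 16) + (28, 22). λ = (22 - 16)/(28 - 13) ≡ 6/15 mod 29. 15⁻¹ ≡ 2 (mod 29), so λ ≡ 12.
  x = λ² - 13 - 28 = 144 - 41 ≡ 16; y = λ·(13 - 16) - 16 ≡ 6. → (16, 6)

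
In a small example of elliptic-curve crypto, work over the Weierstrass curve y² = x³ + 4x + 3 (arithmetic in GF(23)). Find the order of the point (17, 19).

10

2P: tangent at (17, 19): λ = (3·17² + 4)/(2·19) ≡ 20/15. 15⁻¹ ≡ 20 (mod 23) since 15·20 = 300 ≡ 1, so λ ≡ 20·20 ≡ 9.
  x = λ² - 17 - 17 = 81 - 34 ≡ 1; y = λ·(17 - 1) - 19 ≡ 10. → (1, 10)
3P: (1, 10) + (17, 19). λ = (19 - 10)/(17 - 1) ≡ 9/16 mod 23. 16⁻¹ ≡ 13 (mod 23), so λ ≡ 2.
  x = λ² - 1 - 17 = 4 - 18 ≡ 9; y = λ·(1 - 9) - 10 ≡ 20. → (9, 20)
4P: (9, 20) + (17, 19). λ = (19 - 20)/(17 - 9) ≡ 22/8 mod 23. 8⁻¹ ≡ 3 (mod 23) since 8·3 = 24 ≡ 1, so λ ≡ 20.
  x = λ² - 9 - 17 = 400 - 26 ≡ 6; y = λ·(9 - 6) - 20 ≡ 17. → (6, 17)
5P: (6, 17) + (17, 19). λ = (19 - 17)/(17 - 6) ≡ 2/11 mod 23. 11⁻¹ ≡ 21 (mod 23), so λ ≡ 19.
  x = λ² - 6 - 17 = 361 - 23 ≡ 16; y = λ·(6 - 16) - 17 ≡ 0. → (16, 0)
6P: (16, 0) + (17, 19). λ = (19 - 0)/(17 - 16) ≡ 19/1 mod 23. 1⁻¹ ≡ 1 (mod 23), so λ ≡ 19.
  x = λ² - 16 - 17 = 361 - 33 ≡ 6; y = λ·(16 - 6) - 0 ≡ 6. → (6, 6)
7P: (6, 6) + (17, 19). λ = (19 - 6)/(17 - 6) ≡ 13/11 mod 23. 11⁻¹ ≡ 21 (mod 23), so λ ≡ 20.
  x = λ² - 6 - 17 = 400 - 23 ≡ 9; y = λ·(6 - 9) - 6 ≡ 3. → (9, 3)
8P: (9, 3) + (17, 19). λ = (19 - 3)/(17 - 9) ≡ 16/8 mod 23. 8⁻¹ ≡ 3 (mod 23), so λ ≡ 2.
  x = λ² - 9 - 17 = 4 - 26 ≡ 1; y = λ·(9 - 1) - 3 ≡ 13. → (1, 13)
9P: (1, 13) + (17, 19). λ = (19 - 13)/(17 - 1) ≡ 6/16 mod 23. 16⁻¹ ≡ 13 (mod 23) since 16·13 = 208 ≡ 1, so λ ≡ 9.
  x = λ² - 1 - 17 = 81 - 18 ≡ 17; y = λ·(1 - 17) - 13 ≡ 4. → (17, 4)
10P: (17, 4) + (17, 19): same x and y₁ ≡ -y₂, so the sum is O.
10P = O, so the order is 10.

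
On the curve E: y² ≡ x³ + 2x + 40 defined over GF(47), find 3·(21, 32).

Write Q = (21, 32).
Repeated addition: build up to 3Q.
2Q: tangent at (21, 32): λ = (3·21² + 2)/(2·32) ≡ 9/17. 17⁻¹ ≡ 36 (mod 47) since 17·36 = 612 ≡ 1, so λ ≡ 9·36 ≡ 42.
  x = λ² - 21 - 21 = 1764 - 42 ≡ 30; y = λ·(21 - 30) - 32 ≡ 13. → (30, 13)
3Q: (30, 13) + (21, 32). λ = (32 - 13)/(21 - 30) ≡ 19/38 mod 47. 38⁻¹ ≡ 26 (mod 47), so λ ≡ 24.
  x = λ² - 30 - 21 = 576 - 51 ≡ 8; y = λ·(30 - 8) - 13 ≡ 45. → (8, 45)

(8, 45)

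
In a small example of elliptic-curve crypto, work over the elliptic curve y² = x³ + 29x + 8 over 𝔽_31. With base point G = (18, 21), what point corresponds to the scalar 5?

Repeated addition: build up to 5G.
2G: tangent at (18, 21): λ = (3·18² + 29)/(2·21) ≡ 9/11. 11⁻¹ ≡ 17 (mod 31), so λ ≡ 9·17 ≡ 29.
  x = λ² - 18 - 18 = 841 - 36 ≡ 30; y = λ·(18 - 30) - 21 ≡ 3. → (30, 3)
3G: (30, 3) + (18, 21). λ = (21 - 3)/(18 - 30) ≡ 18/19 mod 31. 19⁻¹ ≡ 18 (mod 31) since 19·18 = 342 ≡ 1, so λ ≡ 14.
  x = λ² - 30 - 18 = 196 - 48 ≡ 24; y = λ·(30 - 24) - 3 ≡ 19. → (24, 19)
4G: (24, 19) + (18, 21). λ = (21 - 19)/(18 - 24) ≡ 2/25 mod 31. 25⁻¹ ≡ 5 (mod 31) since 25·5 = 125 ≡ 1, so λ ≡ 10.
  x = λ² - 24 - 18 = 100 - 42 ≡ 27; y = λ·(24 - 27) - 19 ≡ 13. → (27, 13)
5G: (27, 13) + (18, 21). λ = (21 - 13)/(18 - 27) ≡ 8/22 mod 31. 22⁻¹ ≡ 24 (mod 31), so λ ≡ 6.
  x = λ² - 27 - 18 = 36 - 45 ≡ 22; y = λ·(27 - 22) - 13 ≡ 17. → (22, 17)

(22, 17)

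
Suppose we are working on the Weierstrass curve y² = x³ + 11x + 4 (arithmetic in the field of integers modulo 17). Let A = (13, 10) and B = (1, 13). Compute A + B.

(2, 0)

(13, 10) + (1, 13). λ = (13 - 10)/(1 - 13) ≡ 3/5 mod 17. 5⁻¹ ≡ 7 (mod 17), so λ ≡ 4.
  x = λ² - 13 - 1 = 16 - 14 ≡ 2; y = λ·(13 - 2) - 10 ≡ 0. → (2, 0)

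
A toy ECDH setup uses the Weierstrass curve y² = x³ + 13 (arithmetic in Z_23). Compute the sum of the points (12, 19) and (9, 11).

(12, 19) + (9, 11). λ = (11 - 19)/(9 - 12) ≡ 15/20 mod 23. 20⁻¹ ≡ 15 (mod 23) since 20·15 = 300 ≡ 1, so λ ≡ 18.
  x = λ² - 12 - 9 = 324 - 21 ≡ 4; y = λ·(12 - 4) - 19 ≡ 10. → (4, 10)

(4, 10)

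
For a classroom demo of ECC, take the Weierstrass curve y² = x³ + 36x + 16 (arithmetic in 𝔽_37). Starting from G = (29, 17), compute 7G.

(11, 35)

Repeated addition: build up to 7G.
2G: tangent at (29, 17): λ = (3·29² + 36)/(2·17) ≡ 6/34. 34⁻¹ ≡ 12 (mod 37), so λ ≡ 6·12 ≡ 35.
  x = λ² - 29 - 29 = 1225 - 58 ≡ 20; y = λ·(29 - 20) - 17 ≡ 2. → (20, 2)
3G: (20, 2) + (29, 17). λ = (17 - 2)/(29 - 20) ≡ 15/9 mod 37. 9⁻¹ ≡ 33 (mod 37), so λ ≡ 14.
  x = λ² - 20 - 29 = 196 - 49 ≡ 36; y = λ·(20 - 36) - 2 ≡ 33. → (36, 33)
4G: (36, 33) + (29, 17). λ = (17 - 33)/(29 - 36) ≡ 21/30 mod 37. 30⁻¹ ≡ 21 (mod 37) since 30·21 = 630 ≡ 1, so λ ≡ 34.
  x = λ² - 36 - 29 = 1156 - 65 ≡ 18; y = λ·(36 - 18) - 33 ≡ 24. → (18, 24)
5G: (18, 24) + (29, 17). λ = (17 - 24)/(29 - 18) ≡ 30/11 mod 37. 11⁻¹ ≡ 27 (mod 37) since 11·27 = 297 ≡ 1, so λ ≡ 33.
  x = λ² - 18 - 29 = 1089 - 47 ≡ 6; y = λ·(18 - 6) - 24 ≡ 2. → (6, 2)
6G: (6, 2) + (29, 17). λ = (17 - 2)/(29 - 6) ≡ 15/23 mod 37. 23⁻¹ ≡ 29 (mod 37), so λ ≡ 28.
  x = λ² - 6 - 29 = 784 - 35 ≡ 9; y = λ·(6 - 9) - 2 ≡ 25. → (9, 25)
7G: (9, 25) + (29, 17). λ = (17 - 25)/(29 - 9) ≡ 29/20 mod 37. 20⁻¹ ≡ 13 (mod 37), so λ ≡ 7.
  x = λ² - 9 - 29 = 49 - 38 ≡ 11; y = λ·(9 - 11) - 25 ≡ 35. → (11, 35)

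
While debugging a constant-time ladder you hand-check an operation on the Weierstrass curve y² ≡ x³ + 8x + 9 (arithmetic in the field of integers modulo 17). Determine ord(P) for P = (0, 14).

2P: tangent at (0, 14): λ = (3·0² + 8)/(2·14) ≡ 8/11. 11⁻¹ ≡ 14 (mod 17), so λ ≡ 8·14 ≡ 10.
  x = λ² - 0 - 0 = 100 - 0 ≡ 15; y = λ·(0 - 15) - 14 ≡ 6. → (15, 6)
3P: (15, 6) + (0, 14). λ = (14 - 6)/(0 - 15) ≡ 8/2 mod 17. 2⁻¹ ≡ 9 (mod 17) since 2·9 = 18 ≡ 1, so λ ≡ 4.
  x = λ² - 15 - 0 = 16 - 15 ≡ 1; y = λ·(15 - 1) - 6 ≡ 16. → (1, 16)
4P: (1, 16) + (0, 14). λ = (14 - 16)/(0 - 1) ≡ 15/16 mod 17. 16⁻¹ ≡ 16 (mod 17) since 16·16 = 256 ≡ 1, so λ ≡ 2.
  x = λ² - 1 - 0 = 4 - 1 ≡ 3; y = λ·(1 - 3) - 16 ≡ 14. → (3, 14)
5P: (3, 14) + (0, 14). λ = (14 - 14)/(0 - 3) ≡ 0/14 mod 17. 14⁻¹ ≡ 11 (mod 17), so λ ≡ 0.
  x = λ² - 3 - 0 = 0 - 3 ≡ 14; y = λ·(3 - 14) - 14 ≡ 3. → (14, 3)
6P: (14, 3) + (0, 14). λ = (14 - 3)/(0 - 14) ≡ 11/3 mod 17. 3⁻¹ ≡ 6 (mod 17), so λ ≡ 15.
  x = λ² - 14 - 0 = 225 - 14 ≡ 7; y = λ·(14 - 7) - 3 ≡ 0. → (7, 0)
7P: (7, 0) + (0, 14). λ = (14 - 0)/(0 - 7) ≡ 14/10 mod 17. 10⁻¹ ≡ 12 (mod 17), so λ ≡ 15.
  x = λ² - 7 - 0 = 225 - 7 ≡ 14; y = λ·(7 - 14) - 0 ≡ 14. → (14, 14)
8P: (14, 14) + (0, 14). λ = (14 - 14)/(0 - 14) ≡ 0/3 mod 17. 3⁻¹ ≡ 6 (mod 17), so λ ≡ 0.
  x = λ² - 14 - 0 = 0 - 14 ≡ 3; y = λ·(14 - 3) - 14 ≡ 3. → (3, 3)
9P: (3, 3) + (0, 14). λ = (14 - 3)/(0 - 3) ≡ 11/14 mod 17. 14⁻¹ ≡ 11 (mod 17) since 14·11 = 154 ≡ 1, so λ ≡ 2.
  x = λ² - 3 - 0 = 4 - 3 ≡ 1; y = λ·(3 - 1) - 3 ≡ 1. → (1, 1)
10P: (1, 1) + (0, 14). λ = (14 - 1)/(0 - 1) ≡ 13/16 mod 17. 16⁻¹ ≡ 16 (mod 17), so λ ≡ 4.
  x = λ² - 1 - 0 = 16 - 1 ≡ 15; y = λ·(1 - 15) - 1 ≡ 11. → (15, 11)
11P: (15, 11) + (0, 14). λ = (14 - 11)/(0 - 15) ≡ 3/2 mod 17. 2⁻¹ ≡ 9 (mod 17), so λ ≡ 10.
  x = λ² - 15 - 0 = 100 - 15 ≡ 0; y = λ·(15 - 0) - 11 ≡ 3. → (0, 3)
12P: (0, 3) + (0, 14): same x and y₁ ≡ -y₂, so the sum is O.
12P = O, so the order is 12.

12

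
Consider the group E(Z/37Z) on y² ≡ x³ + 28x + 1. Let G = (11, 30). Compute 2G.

tangent at (11, 30): λ = (3·11² + 28)/(2·30) ≡ 21/23. 23⁻¹ ≡ 29 (mod 37) since 23·29 = 667 ≡ 1, so λ ≡ 21·29 ≡ 17.
  x = λ² - 11 - 11 = 289 - 22 ≡ 8; y = λ·(11 - 8) - 30 ≡ 21. → (8, 21)

(8, 21)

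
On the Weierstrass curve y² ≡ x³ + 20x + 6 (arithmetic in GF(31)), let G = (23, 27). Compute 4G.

Double-and-add on 4 = (100)₂. Start with G = (23, 27) for the leading 1-bit.
double: tangent at (23, 27): λ = (3·23² + 20)/(2·27) ≡ 26/23. 23⁻¹ ≡ 27 (mod 31) since 23·27 = 621 ≡ 1, so λ ≡ 26·27 ≡ 20.
  x = λ² - 23 - 23 = 400 - 46 ≡ 13; y = λ·(23 - 13) - 27 ≡ 18. → (13, 18)
double: tangent at (13, 18): λ = (3·13² + 20)/(2·18) ≡ 0/5. 5⁻¹ ≡ 25 (mod 31) since 5·25 = 125 ≡ 1, so λ ≡ 0·25 ≡ 0.
  x = λ² - 13 - 13 = 0 - 26 ≡ 5; y = λ·(13 - 5) - 18 ≡ 13. → (5, 13)

(5, 13)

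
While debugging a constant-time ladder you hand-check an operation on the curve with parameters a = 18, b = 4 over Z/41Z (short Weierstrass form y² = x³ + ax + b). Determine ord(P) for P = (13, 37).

2P: tangent at (13, 37): λ = (3·13² + 18)/(2·37) ≡ 33/33. 33⁻¹ ≡ 5 (mod 41), so λ ≡ 33·5 ≡ 1.
  x = λ² - 13 - 13 = 1 - 26 ≡ 16; y = λ·(13 - 16) - 37 ≡ 1. → (16, 1)
3P: (16, 1) + (13, 37). λ = (37 - 1)/(13 - 16) ≡ 36/38 mod 41. 38⁻¹ ≡ 27 (mod 41), so λ ≡ 29.
  x = λ² - 16 - 13 = 841 - 29 ≡ 33; y = λ·(16 - 33) - 1 ≡ 39. → (33, 39)
4P: (33, 39) + (13, 37). λ = (37 - 39)/(13 - 33) ≡ 39/21 mod 41. 21⁻¹ ≡ 2 (mod 41) since 21·2 = 42 ≡ 1, so λ ≡ 37.
  x = λ² - 33 - 13 = 1369 - 46 ≡ 11; y = λ·(33 - 11) - 39 ≡ 37. → (11, 37)
5P: (11, 37) + (13, 37). λ = (37 - 37)/(13 - 11) ≡ 0/2 mod 41. 2⁻¹ ≡ 21 (mod 41), so λ ≡ 0.
  x = λ² - 11 - 13 = 0 - 24 ≡ 17; y = λ·(11 - 17) - 37 ≡ 4. → (17, 4)
6P: (17, 4) + (13, 37). λ = (37 - 4)/(13 - 17) ≡ 33/37 mod 41. 37⁻¹ ≡ 10 (mod 41), so λ ≡ 2.
  x = λ² - 17 - 13 = 4 - 30 ≡ 15; y = λ·(17 - 15) - 4 ≡ 0. → (15, 0)
7P: (15, 0) + (13, 37). λ = (37 - 0)/(13 - 15) ≡ 37/39 mod 41. 39⁻¹ ≡ 20 (mod 41) since 39·20 = 780 ≡ 1, so λ ≡ 2.
  x = λ² - 15 - 13 = 4 - 28 ≡ 17; y = λ·(15 - 17) - 0 ≡ 37. → (17, 37)
8P: (17, 37) + (13, 37). λ = (37 - 37)/(13 - 17) ≡ 0/37 mod 41. 37⁻¹ ≡ 10 (mod 41), so λ ≡ 0.
  x = λ² - 17 - 13 = 0 - 30 ≡ 11; y = λ·(17 - 11) - 37 ≡ 4. → (11, 4)
9P: (11, 4) + (13, 37). λ = (37 - 4)/(13 - 11) ≡ 33/2 mod 41. 2⁻¹ ≡ 21 (mod 41), so λ ≡ 37.
  x = λ² - 11 - 13 = 1369 - 24 ≡ 33; y = λ·(11 - 33) - 4 ≡ 2. → (33, 2)
10P: (33, 2) + (13, 37). λ = (37 - 2)/(13 - 33) ≡ 35/21 mod 41. 21⁻¹ ≡ 2 (mod 41), so λ ≡ 29.
  x = λ² - 33 - 13 = 841 - 46 ≡ 16; y = λ·(33 - 16) - 2 ≡ 40. → (16, 40)
11P: (16, 40) + (13, 37). λ = (37 - 40)/(13 - 16) ≡ 38/38 mod 41. 38⁻¹ ≡ 27 (mod 41) since 38·27 = 1026 ≡ 1, so λ ≡ 1.
  x = λ² - 16 - 13 = 1 - 29 ≡ 13; y = λ·(16 - 13) - 40 ≡ 4. → (13, 4)
12P: (13, 4) + (13, 37): same x and y₁ ≡ -y₂, so the sum is O.
12P = O, so the order is 12.

12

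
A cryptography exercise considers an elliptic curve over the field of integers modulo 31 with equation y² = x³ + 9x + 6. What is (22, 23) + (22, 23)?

(20, 23)

tangent at (22, 23): λ = (3·22² + 9)/(2·23) ≡ 4/15. 15⁻¹ ≡ 29 (mod 31), so λ ≡ 4·29 ≡ 23.
  x = λ² - 22 - 22 = 529 - 44 ≡ 20; y = λ·(22 - 20) - 23 ≡ 23. → (20, 23)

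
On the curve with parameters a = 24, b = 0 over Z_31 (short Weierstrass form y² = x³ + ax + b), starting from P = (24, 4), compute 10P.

(4, 6)

Double-and-add on 10 = (1010)₂. Start with P = (24, 4) for the leading 1-bit.
double: tangent at (24, 4): λ = (3·24² + 24)/(2·4) ≡ 16/8. 8⁻¹ ≡ 4 (mod 31), so λ ≡ 16·4 ≡ 2.
  x = λ² - 24 - 24 = 4 - 48 ≡ 18; y = λ·(24 - 18) - 4 ≡ 8. → (18, 8)
double: tangent at (18, 8): λ = (3·18² + 24)/(2·8) ≡ 4/16. 16⁻¹ ≡ 2 (mod 31) since 16·2 = 32 ≡ 1, so λ ≡ 4·2 ≡ 8.
  x = λ² - 18 - 18 = 64 - 36 ≡ 28; y = λ·(18 - 28) - 8 ≡ 5. → (28, 5)
add P: (28, 5) + (24, 4). λ = (4 - 5)/(24 - 28) ≡ 30/27 mod 31. 27⁻¹ ≡ 23 (mod 31) since 27·23 = 621 ≡ 1, so λ ≡ 8.
  x = λ² - 28 - 24 = 64 - 52 ≡ 12; y = λ·(28 - 12) - 5 ≡ 30. → (12, 30)
double: tangent at (12, 30): λ = (3·12² + 24)/(2·30) ≡ 22/29. 29⁻¹ ≡ 15 (mod 31) since 29·15 = 435 ≡ 1, so λ ≡ 22·15 ≡ 20.
  x = λ² - 12 - 12 = 400 - 24 ≡ 4; y = λ·(12 - 4) - 30 ≡ 6. → (4, 6)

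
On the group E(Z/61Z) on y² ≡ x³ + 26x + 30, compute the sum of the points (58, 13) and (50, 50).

(23, 31)

(58, 13) + (50, 50). λ = (50 - 13)/(50 - 58) ≡ 37/53 mod 61. 53⁻¹ ≡ 38 (mod 61) since 53·38 = 2014 ≡ 1, so λ ≡ 3.
  x = λ² - 58 - 50 = 9 - 108 ≡ 23; y = λ·(58 - 23) - 13 ≡ 31. → (23, 31)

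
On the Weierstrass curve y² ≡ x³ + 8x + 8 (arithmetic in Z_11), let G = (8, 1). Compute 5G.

(8, 1)

Repeated addition: build up to 5G.
2G: tangent at (8, 1): λ = (3·8² + 8)/(2·1) ≡ 2/2. 2⁻¹ ≡ 6 (mod 11), so λ ≡ 2·6 ≡ 1.
  x = λ² - 8 - 8 = 1 - 16 ≡ 7; y = λ·(8 - 7) - 1 ≡ 0. → (7, 0)
3G: (7, 0) + (8, 1). λ = (1 - 0)/(8 - 7) ≡ 1/1 mod 11. 1⁻¹ ≡ 1 (mod 11) since 1·1 = 1 ≡ 1, so λ ≡ 1.
  x = λ² - 7 - 8 = 1 - 15 ≡ 8; y = λ·(7 - 8) - 0 ≡ 10. → (8, 10)
4G: (8, 10) + (8, 1): same x and y₁ ≡ -y₂, so the sum is 𝒪.
5G: 𝒪 + (8, 1) = (8, 1) (identity).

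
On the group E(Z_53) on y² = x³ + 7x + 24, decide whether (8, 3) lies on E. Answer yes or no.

y² = 3² ≡ 9; x³ + 7x + 24 = 592 ≡ 9 (mod 53). 9 = 9.

yes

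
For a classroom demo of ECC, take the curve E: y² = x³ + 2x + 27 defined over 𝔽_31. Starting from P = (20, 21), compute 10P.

(28, 5)

Double-and-add on 10 = (1010)₂. Start with P = (20, 21) for the leading 1-bit.
double: tangent at (20, 21): λ = (3·20² + 2)/(2·21) ≡ 24/11. 11⁻¹ ≡ 17 (mod 31), so λ ≡ 24·17 ≡ 5.
  x = λ² - 20 - 20 = 25 - 40 ≡ 16; y = λ·(20 - 16) - 21 ≡ 30. → (16, 30)
double: tangent at (16, 30): λ = (3·16² + 2)/(2·30) ≡ 26/29. 29⁻¹ ≡ 15 (mod 31), so λ ≡ 26·15 ≡ 18.
  x = λ² - 16 - 16 = 324 - 32 ≡ 13; y = λ·(16 - 13) - 30 ≡ 24. → (13, 24)
add P: (13, 24) + (20, 21). λ = (21 - 24)/(20 - 13) ≡ 28/7 mod 31. 7⁻¹ ≡ 9 (mod 31), so λ ≡ 4.
  x = λ² - 13 - 20 = 16 - 33 ≡ 14; y = λ·(13 - 14) - 24 ≡ 3. → (14, 3)
double: tangent at (14, 3): λ = (3·14² + 2)/(2·3) ≡ 1/6. 6⁻¹ ≡ 26 (mod 31) since 6·26 = 156 ≡ 1, so λ ≡ 1·26 ≡ 26.
  x = λ² - 14 - 14 = 676 - 28 ≡ 28; y = λ·(14 - 28) - 3 ≡ 5. → (28, 5)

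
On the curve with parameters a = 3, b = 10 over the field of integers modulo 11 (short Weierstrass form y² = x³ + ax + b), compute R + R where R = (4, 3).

tangent at (4, 3): λ = (3·4² + 3)/(2·3) ≡ 7/6. 6⁻¹ ≡ 2 (mod 11), so λ ≡ 7·2 ≡ 3.
  x = λ² - 4 - 4 = 9 - 8 ≡ 1; y = λ·(4 - 1) - 3 ≡ 6. → (1, 6)

(1, 6)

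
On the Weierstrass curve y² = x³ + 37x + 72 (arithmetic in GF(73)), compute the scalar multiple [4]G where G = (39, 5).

(45, 15)

Double-and-add on 4 = (100)₂. Start with G = (39, 5) for the leading 1-bit.
double: tangent at (39, 5): λ = (3·39² + 37)/(2·5) ≡ 1/10. 10⁻¹ ≡ 22 (mod 73) since 10·22 = 220 ≡ 1, so λ ≡ 1·22 ≡ 22.
  x = λ² - 39 - 39 = 484 - 78 ≡ 41; y = λ·(39 - 41) - 5 ≡ 24. → (41, 24)
double: tangent at (41, 24): λ = (3·41² + 37)/(2·24) ≡ 43/48. 48⁻¹ ≡ 35 (mod 73), so λ ≡ 43·35 ≡ 45.
  x = λ² - 41 - 41 = 2025 - 82 ≡ 45; y = λ·(41 - 45) - 24 ≡ 15. → (45, 15)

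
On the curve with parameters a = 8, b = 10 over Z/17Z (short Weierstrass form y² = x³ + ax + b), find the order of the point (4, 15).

11

2P: tangent at (4, 15): λ = (3·4² + 8)/(2·15) ≡ 5/13. 13⁻¹ ≡ 4 (mod 17) since 13·4 = 52 ≡ 1, so λ ≡ 5·4 ≡ 3.
  x = λ² - 4 - 4 = 9 - 8 ≡ 1; y = λ·(4 - 1) - 15 ≡ 11. → (1, 11)
3P: (1, 11) + (4, 15). λ = (15 - 11)/(4 - 1) ≡ 4/3 mod 17. 3⁻¹ ≡ 6 (mod 17), so λ ≡ 7.
  x = λ² - 1 - 4 = 49 - 5 ≡ 10; y = λ·(1 - 10) - 11 ≡ 11. → (10, 11)
4P: (10, 11) + (4, 15). λ = (15 - 11)/(4 - 10) ≡ 4/11 mod 17. 11⁻¹ ≡ 14 (mod 17) since 11·14 = 154 ≡ 1, so λ ≡ 5.
  x = λ² - 10 - 4 = 25 - 14 ≡ 11; y = λ·(10 - 11) - 11 ≡ 1. → (11, 1)
5P: (11, 1) + (4, 15). λ = (15 - 1)/(4 - 11) ≡ 14/10 mod 17. 10⁻¹ ≡ 12 (mod 17), so λ ≡ 15.
  x = λ² - 11 - 4 = 225 - 15 ≡ 6; y = λ·(11 - 6) - 1 ≡ 6. → (6, 6)
6P: (6, 6) + (4, 15). λ = (15 - 6)/(4 - 6) ≡ 9/15 mod 17. 15⁻¹ ≡ 8 (mod 17), so λ ≡ 4.
  x = λ² - 6 - 4 = 16 - 10 ≡ 6; y = λ·(6 - 6) - 6 ≡ 11. → (6, 11)
7P: (6, 11) + (4, 15). λ = (15 - 11)/(4 - 6) ≡ 4/15 mod 17. 15⁻¹ ≡ 8 (mod 17) since 15·8 = 120 ≡ 1, so λ ≡ 15.
  x = λ² - 6 - 4 = 225 - 10 ≡ 11; y = λ·(6 - 11) - 11 ≡ 16. → (11, 16)
8P: (11, 16) + (4, 15). λ = (15 - 16)/(4 - 11) ≡ 16/10 mod 17. 10⁻¹ ≡ 12 (mod 17) since 10·12 = 120 ≡ 1, so λ ≡ 5.
  x = λ² - 11 - 4 = 25 - 15 ≡ 10; y = λ·(11 - 10) - 16 ≡ 6. → (10, 6)
9P: (10, 6) + (4, 15). λ = (15 - 6)/(4 - 10) ≡ 9/11 mod 17. 11⁻¹ ≡ 14 (mod 17), so λ ≡ 7.
  x = λ² - 10 - 4 = 49 - 14 ≡ 1; y = λ·(10 - 1) - 6 ≡ 6. → (1, 6)
10P: (1, 6) + (4, 15). λ = (15 - 6)/(4 - 1) ≡ 9/3 mod 17. 3⁻¹ ≡ 6 (mod 17), so λ ≡ 3.
  x = λ² - 1 - 4 = 9 - 5 ≡ 4; y = λ·(1 - 4) - 6 ≡ 2. → (4, 2)
11P: (4, 2) + (4, 15): same x and y₁ ≡ -y₂, so the sum is 𝒪.
11P = 𝒪, so the order is 11.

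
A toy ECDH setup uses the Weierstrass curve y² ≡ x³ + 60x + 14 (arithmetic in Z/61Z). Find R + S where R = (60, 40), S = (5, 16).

(60, 40) + (5, 16). λ = (16 - 40)/(5 - 60) ≡ 37/6 mod 61. 6⁻¹ ≡ 51 (mod 61) since 6·51 = 306 ≡ 1, so λ ≡ 57.
  x = λ² - 60 - 5 = 3249 - 65 ≡ 12; y = λ·(60 - 12) - 40 ≡ 12. → (12, 12)

(12, 12)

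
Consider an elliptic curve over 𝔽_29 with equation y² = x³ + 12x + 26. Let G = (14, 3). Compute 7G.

Double-and-add on 7 = (111)₂. Start with G = (14, 3) for the leading 1-bit.
double: tangent at (14, 3): λ = (3·14² + 12)/(2·3) ≡ 20/6. 6⁻¹ ≡ 5 (mod 29) since 6·5 = 30 ≡ 1, so λ ≡ 20·5 ≡ 13.
  x = λ² - 14 - 14 = 169 - 28 ≡ 25; y = λ·(14 - 25) - 3 ≡ 28. → (25, 28)
add G: (25, 28) + (14, 3). λ = (3 - 28)/(14 - 25) ≡ 4/18 mod 29. 18⁻¹ ≡ 21 (mod 29), so λ ≡ 26.
  x = λ² - 25 - 14 = 676 - 39 ≡ 28; y = λ·(25 - 28) - 28 ≡ 10. → (28, 10)
double: tangent at (28, 10): λ = (3·28² + 12)/(2·10) ≡ 15/20. 20⁻¹ ≡ 16 (mod 29) since 20·16 = 320 ≡ 1, so λ ≡ 15·16 ≡ 8.
  x = λ² - 28 - 28 = 64 - 56 ≡ 8; y = λ·(28 - 8) - 10 ≡ 5. → (8, 5)
add G: (8, 5) + (14, 3). λ = (3 - 5)/(14 - 8) ≡ 27/6 mod 29. 6⁻¹ ≡ 5 (mod 29) since 6·5 = 30 ≡ 1, so λ ≡ 19.
  x = λ² - 8 - 14 = 361 - 22 ≡ 20; y = λ·(8 - 20) - 5 ≡ 28. → (20, 28)

(20, 28)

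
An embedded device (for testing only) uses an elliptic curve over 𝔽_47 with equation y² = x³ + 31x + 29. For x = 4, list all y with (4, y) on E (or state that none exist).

none

x³ + 31x + 29 = 217 ≡ 29 (mod 47).
29 is a non-residue mod 47; no y exists.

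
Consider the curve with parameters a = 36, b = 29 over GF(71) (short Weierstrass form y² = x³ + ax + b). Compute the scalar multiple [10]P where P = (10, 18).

Repeated addition: build up to 10P.
2P: tangent at (10, 18): λ = (3·10² + 36)/(2·18) ≡ 52/36. 36⁻¹ ≡ 2 (mod 71) since 36·2 = 72 ≡ 1, so λ ≡ 52·2 ≡ 33.
  x = λ² - 10 - 10 = 1089 - 20 ≡ 4; y = λ·(10 - 4) - 18 ≡ 38. → (4, 38)
3P: (4, 38) + (10, 18). λ = (18 - 38)/(10 - 4) ≡ 51/6 mod 71. 6⁻¹ ≡ 12 (mod 71), so λ ≡ 44.
  x = λ² - 4 - 10 = 1936 - 14 ≡ 5; y = λ·(4 - 5) - 38 ≡ 60. → (5, 60)
4P: (5, 60) + (10, 18). λ = (18 - 60)/(10 - 5) ≡ 29/5 mod 71. 5⁻¹ ≡ 57 (mod 71), so λ ≡ 20.
  x = λ² - 5 - 10 = 400 - 15 ≡ 30; y = λ·(5 - 30) - 60 ≡ 8. → (30, 8)
5P: (30, 8) + (10, 18). λ = (18 - 8)/(10 - 30) ≡ 10/51 mod 71. 51⁻¹ ≡ 39 (mod 71), so λ ≡ 35.
  x = λ² - 30 - 10 = 1225 - 40 ≡ 49; y = λ·(30 - 49) - 8 ≡ 37. → (49, 37)
6P: (49, 37) + (10, 18). λ = (18 - 37)/(10 - 49) ≡ 52/32 mod 71. 32⁻¹ ≡ 20 (mod 71), so λ ≡ 46.
  x = λ² - 49 - 10 = 2116 - 59 ≡ 69; y = λ·(49 - 69) - 37 ≡ 37. → (69, 37)
7P: (69, 37) + (10, 18). λ = (18 - 37)/(10 - 69) ≡ 52/12 mod 71. 12⁻¹ ≡ 6 (mod 71) since 12·6 = 72 ≡ 1, so λ ≡ 28.
  x = λ² - 69 - 10 = 784 - 79 ≡ 66; y = λ·(69 - 66) - 37 ≡ 47. → (66, 47)
8P: (66, 47) + (10, 18). λ = (18 - 47)/(10 - 66) ≡ 42/15 mod 71. 15⁻¹ ≡ 19 (mod 71) since 15·19 = 285 ≡ 1, so λ ≡ 17.
  x = λ² - 66 - 10 = 289 - 76 ≡ 0; y = λ·(66 - 0) - 47 ≡ 10. → (0, 10)
9P: (0, 10) + (10, 18). λ = (18 - 10)/(10 - 0) ≡ 8/10 mod 71. 10⁻¹ ≡ 64 (mod 71), so λ ≡ 15.
  x = λ² - 0 - 10 = 225 - 10 ≡ 2; y = λ·(0 - 2) - 10 ≡ 31. → (2, 31)
10P: (2, 31) + (10, 18). λ = (18 - 31)/(10 - 2) ≡ 58/8 mod 71. 8⁻¹ ≡ 9 (mod 71), so λ ≡ 25.
  x = λ² - 2 - 10 = 625 - 12 ≡ 45; y = λ·(2 - 45) - 31 ≡ 30. → (45, 30)

(45, 30)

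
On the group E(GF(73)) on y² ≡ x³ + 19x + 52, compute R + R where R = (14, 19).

(53, 40)

tangent at (14, 19): λ = (3·14² + 19)/(2·19) ≡ 23/38. 38⁻¹ ≡ 25 (mod 73) since 38·25 = 950 ≡ 1, so λ ≡ 23·25 ≡ 64.
  x = λ² - 14 - 14 = 4096 - 28 ≡ 53; y = λ·(14 - 53) - 19 ≡ 40. → (53, 40)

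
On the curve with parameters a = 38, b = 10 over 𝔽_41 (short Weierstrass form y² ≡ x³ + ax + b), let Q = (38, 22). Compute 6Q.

(25, 29)

Double-and-add on 6 = (110)₂. Start with Q = (38, 22) for the leading 1-bit.
double: tangent at (38, 22): λ = (3·38² + 38)/(2·22) ≡ 24/3. 3⁻¹ ≡ 14 (mod 41) since 3·14 = 42 ≡ 1, so λ ≡ 24·14 ≡ 8.
  x = λ² - 38 - 38 = 64 - 76 ≡ 29; y = λ·(38 - 29) - 22 ≡ 9. → (29, 9)
add Q: (29, 9) + (38, 22). λ = (22 - 9)/(38 - 29) ≡ 13/9 mod 41. 9⁻¹ ≡ 32 (mod 41), so λ ≡ 6.
  x = λ² - 29 - 38 = 36 - 67 ≡ 10; y = λ·(29 - 10) - 9 ≡ 23. → (10, 23)
double: tangent at (10, 23): λ = (3·10² + 38)/(2·23) ≡ 10/5. 5⁻¹ ≡ 33 (mod 41) since 5·33 = 165 ≡ 1, so λ ≡ 10·33 ≡ 2.
  x = λ² - 10 - 10 = 4 - 20 ≡ 25; y = λ·(10 - 25) - 23 ≡ 29. → (25, 29)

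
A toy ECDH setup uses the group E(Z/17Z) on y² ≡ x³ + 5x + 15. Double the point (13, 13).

tangent at (13, 13): λ = (3·13² + 5)/(2·13) ≡ 2/9. 9⁻¹ ≡ 2 (mod 17) since 9·2 = 18 ≡ 1, so λ ≡ 2·2 ≡ 4.
  x = λ² - 13 - 13 = 16 - 26 ≡ 7; y = λ·(13 - 7) - 13 ≡ 11. → (7, 11)

(7, 11)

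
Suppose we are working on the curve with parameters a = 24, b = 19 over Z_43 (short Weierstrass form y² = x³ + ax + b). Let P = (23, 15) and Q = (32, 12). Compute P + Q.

(23, 15) + (32, 12). λ = (12 - 15)/(32 - 23) ≡ 40/9 mod 43. 9⁻¹ ≡ 24 (mod 43) since 9·24 = 216 ≡ 1, so λ ≡ 14.
  x = λ² - 23 - 32 = 196 - 55 ≡ 12; y = λ·(23 - 12) - 15 ≡ 10. → (12, 10)

(12, 10)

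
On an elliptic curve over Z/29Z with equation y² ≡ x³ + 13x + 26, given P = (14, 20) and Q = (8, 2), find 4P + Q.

First 4P:
Repeated addition: build up to 4P.
2P: tangent at (14, 20): λ = (3·14² + 13)/(2·20) ≡ 21/11. 11⁻¹ ≡ 8 (mod 29) since 11·8 = 88 ≡ 1, so λ ≡ 21·8 ≡ 23.
  x = λ² - 14 - 14 = 529 - 28 ≡ 8; y = λ·(14 - 8) - 20 ≡ 2. → (8, 2)
3P: (8, 2) + (14, 20). λ = (20 - 2)/(14 - 8) ≡ 18/6 mod 29. 6⁻¹ ≡ 5 (mod 29), so λ ≡ 3.
  x = λ² - 8 - 14 = 9 - 22 ≡ 16; y = λ·(8 - 16) - 2 ≡ 3. → (16, 3)
4P: (16, 3) + (14, 20). λ = (20 - 3)/(14 - 16) ≡ 17/27 mod 29. 27⁻¹ ≡ 14 (mod 29) since 27·14 = 378 ≡ 1, so λ ≡ 6.
  x = λ² - 16 - 14 = 36 - 30 ≡ 6; y = λ·(16 - 6) - 3 ≡ 28. → (6, 28)
4P = (6, 28).
Finally 4P + Q:
(6, 28) + (8, 2). λ = (2 - 28)/(8 - 6) ≡ 3/2 mod 29. 2⁻¹ ≡ 15 (mod 29), so λ ≡ 16.
  x = λ² - 6 - 8 = 256 - 14 ≡ 10; y = λ·(6 - 10) - 28 ≡ 24. → (10, 24)

(10, 24)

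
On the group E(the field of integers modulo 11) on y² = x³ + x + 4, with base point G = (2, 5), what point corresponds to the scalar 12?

(3, 10)

Repeated addition: build up to 12G.
2G: tangent at (2, 5): λ = (3·2² + 1)/(2·5) ≡ 2/10. 10⁻¹ ≡ 10 (mod 11), so λ ≡ 2·10 ≡ 9.
  x = λ² - 2 - 2 = 81 - 4 ≡ 0; y = λ·(2 - 0) - 5 ≡ 2. → (0, 2)
3G: (0, 2) + (2, 5). λ = (5 - 2)/(2 - 0) ≡ 3/2 mod 11. 2⁻¹ ≡ 6 (mod 11) since 2·6 = 12 ≡ 1, so λ ≡ 7.
  x = λ² - 0 - 2 = 49 - 2 ≡ 3; y = λ·(0 - 3) - 2 ≡ 10. → (3, 10)
4G: (3, 10) + (2, 5). λ = (5 - 10)/(2 - 3) ≡ 6/10 mod 11. 10⁻¹ ≡ 10 (mod 11) since 10·10 = 100 ≡ 1, so λ ≡ 5.
  x = λ² - 3 - 2 = 25 - 5 ≡ 9; y = λ·(3 - 9) - 10 ≡ 4. → (9, 4)
5G: (9, 4) + (2, 5). λ = (5 - 4)/(2 - 9) ≡ 1/4 mod 11. 4⁻¹ ≡ 3 (mod 11), so λ ≡ 3.
  x = λ² - 9 - 2 = 9 - 11 ≡ 9; y = λ·(9 - 9) - 4 ≡ 7. → (9, 7)
6G: (9, 7) + (2, 5). λ = (5 - 7)/(2 - 9) ≡ 9/4 mod 11. 4⁻¹ ≡ 3 (mod 11) since 4·3 = 12 ≡ 1, so λ ≡ 5.
  x = λ² - 9 - 2 = 25 - 11 ≡ 3; y = λ·(9 - 3) - 7 ≡ 1. → (3, 1)
7G: (3, 1) + (2, 5). λ = (5 - 1)/(2 - 3) ≡ 4/10 mod 11. 10⁻¹ ≡ 10 (mod 11), so λ ≡ 7.
  x = λ² - 3 - 2 = 49 - 5 ≡ 0; y = λ·(3 - 0) - 1 ≡ 9. → (0, 9)
8G: (0, 9) + (2, 5). λ = (5 - 9)/(2 - 0) ≡ 7/2 mod 11. 2⁻¹ ≡ 6 (mod 11), so λ ≡ 9.
  x = λ² - 0 - 2 = 81 - 2 ≡ 2; y = λ·(0 - 2) - 9 ≡ 6. → (2, 6)
9G: (2, 6) + (2, 5): same x and y₁ ≡ -y₂, so the sum is O.
10G: O + (2, 5) = (2, 5) (identity).
11G: tangent at (2, 5): λ = (3·2² + 1)/(2·5) ≡ 2/10. 10⁻¹ ≡ 10 (mod 11) since 10·10 = 100 ≡ 1, so λ ≡ 2·10 ≡ 9.
  x = λ² - 2 - 2 = 81 - 4 ≡ 0; y = λ·(2 - 0) - 5 ≡ 2. → (0, 2)
12G: (0, 2) + (2, 5). λ = (5 - 2)/(2 - 0) ≡ 3/2 mod 11. 2⁻¹ ≡ 6 (mod 11), so λ ≡ 7.
  x = λ² - 0 - 2 = 49 - 2 ≡ 3; y = λ·(0 - 3) - 2 ≡ 10. → (3, 10)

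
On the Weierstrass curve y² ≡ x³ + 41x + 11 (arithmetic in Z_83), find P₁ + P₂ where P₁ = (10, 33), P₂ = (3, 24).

(31, 23)

(10, 33) + (3, 24). λ = (24 - 33)/(3 - 10) ≡ 74/76 mod 83. 76⁻¹ ≡ 71 (mod 83) since 76·71 = 5396 ≡ 1, so λ ≡ 25.
  x = λ² - 10 - 3 = 625 - 13 ≡ 31; y = λ·(10 - 31) - 33 ≡ 23. → (31, 23)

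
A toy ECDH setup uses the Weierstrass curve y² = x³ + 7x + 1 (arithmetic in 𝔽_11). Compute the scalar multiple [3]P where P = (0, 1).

Repeated addition: build up to 3P.
2P: tangent at (0, 1): λ = (3·0² + 7)/(2·1) ≡ 7/2. 2⁻¹ ≡ 6 (mod 11), so λ ≡ 7·6 ≡ 9.
  x = λ² - 0 - 0 = 81 - 0 ≡ 4; y = λ·(0 - 4) - 1 ≡ 7. → (4, 7)
3P: (4, 7) + (0, 1). λ = (1 - 7)/(0 - 4) ≡ 5/7 mod 11. 7⁻¹ ≡ 8 (mod 11), so λ ≡ 7.
  x = λ² - 4 - 0 = 49 - 4 ≡ 1; y = λ·(4 - 1) - 7 ≡ 3. → (1, 3)

(1, 3)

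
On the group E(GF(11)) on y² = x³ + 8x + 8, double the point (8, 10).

tangent at (8, 10): λ = (3·8² + 8)/(2·10) ≡ 2/9. 9⁻¹ ≡ 5 (mod 11), so λ ≡ 2·5 ≡ 10.
  x = λ² - 8 - 8 = 100 - 16 ≡ 7; y = λ·(8 - 7) - 10 ≡ 0. → (7, 0)

(7, 0)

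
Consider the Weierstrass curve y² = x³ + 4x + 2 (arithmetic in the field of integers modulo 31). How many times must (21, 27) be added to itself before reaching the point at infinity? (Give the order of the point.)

2P: tangent at (21, 27): λ = (3·21² + 4)/(2·27) ≡ 25/23. 23⁻¹ ≡ 27 (mod 31) since 23·27 = 621 ≡ 1, so λ ≡ 25·27 ≡ 24.
  x = λ² - 21 - 21 = 576 - 42 ≡ 7; y = λ·(21 - 7) - 27 ≡ 30. → (7, 30)
3P: (7, 30) + (21, 27). λ = (27 - 30)/(21 - 7) ≡ 28/14 mod 31. 14⁻¹ ≡ 20 (mod 31), so λ ≡ 2.
  x = λ² - 7 - 21 = 4 - 28 ≡ 7; y = λ·(7 - 7) - 30 ≡ 1. → (7, 1)
4P: (7, 1) + (21, 27). λ = (27 - 1)/(21 - 7) ≡ 26/14 mod 31. 14⁻¹ ≡ 20 (mod 31), so λ ≡ 24.
  x = λ² - 7 - 21 = 576 - 28 ≡ 21; y = λ·(7 - 21) - 1 ≡ 4. → (21, 4)
5P: (21, 4) + (21, 27): same x and y₁ ≡ -y₂, so the sum is the point at infinity.
5P = the point at infinity, so the order is 5.

5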